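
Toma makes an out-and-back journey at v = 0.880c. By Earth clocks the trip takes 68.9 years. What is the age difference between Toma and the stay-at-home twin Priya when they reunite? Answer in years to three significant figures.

Δt − τ = 36.2 years

γ = 1/√(1 − 0.880²) = 1/√0.2256 = 2.105
Toma's elapsed proper time: τ = 68.9/2.105 = 32.73 years.
Age gap = Δt − τ = 68.9 − 32.73 years.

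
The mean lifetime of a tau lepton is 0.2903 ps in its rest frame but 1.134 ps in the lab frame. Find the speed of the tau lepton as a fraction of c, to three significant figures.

γ = Δt/τ₀ = 1.134/0.2903 = 3.906
β = √(1 − 1/γ²) = √(1 − 0.06553) = √0.9345

v = 0.967c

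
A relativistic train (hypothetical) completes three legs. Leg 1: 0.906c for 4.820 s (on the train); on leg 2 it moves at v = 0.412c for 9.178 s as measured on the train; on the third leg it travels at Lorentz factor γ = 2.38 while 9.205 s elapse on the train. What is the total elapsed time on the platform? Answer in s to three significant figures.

Δt = 43.4 s

Leg 1: γ = 1/√(1 − 0.906²) = 1/√0.1792 = 2.363; Δt_1 = 2.363 × 4.820 = 11.39 s.
Leg 2: γ = 1/√(1 − 0.412²) = 1/√0.8303 = 1.097; Δt_2 = 1.097 × 9.178 = 10.07 s.
Leg 3: γ = 2.38; Δt_3 = 2.380 × 9.205 = 21.91 s.
Total: 11.39 + 10.07 + 21.91 s.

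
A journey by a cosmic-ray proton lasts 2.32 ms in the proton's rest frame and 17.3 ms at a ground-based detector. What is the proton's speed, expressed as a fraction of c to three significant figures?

v = 0.991c

The proper time is measured in the proton's rest frame (both events occur at the proton's location); Δt is measured at a ground-based detector. γ = Δt/τ = 17.3/2.32 = 7.457.
β = √(1 − 1/γ²) = √(1 − 0.01798) = √0.9820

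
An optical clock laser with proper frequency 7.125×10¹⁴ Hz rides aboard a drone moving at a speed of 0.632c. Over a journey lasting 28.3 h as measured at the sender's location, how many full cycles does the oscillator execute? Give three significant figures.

γ = 1/√(1 − 0.632²) = 1/√0.6006 = 1.290
The oscillator's own cycle count is N = f × τ where τ is the proper time aboard the drone. τ = Δt/γ = 28.3/1.290 = 21.93 h = 7.895×10⁴ s.
N = 7.125×10¹⁴ × 7.895×10⁴ = 5.625×10¹⁹.

N = 5.63×10¹⁹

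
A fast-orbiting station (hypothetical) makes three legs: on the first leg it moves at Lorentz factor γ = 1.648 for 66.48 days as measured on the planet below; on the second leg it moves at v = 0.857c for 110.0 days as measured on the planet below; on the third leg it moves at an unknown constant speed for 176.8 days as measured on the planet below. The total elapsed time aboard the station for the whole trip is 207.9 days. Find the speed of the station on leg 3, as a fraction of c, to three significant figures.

β = 0.779

Leg 1: γ = 1.648; τ_1 = 66.48/1.648 = 40.34 days.
Leg 2: γ = 1/√(1 − 0.857²) = 1/√0.2656 = 1.941; τ_2 = 110.0/1.941 = 56.68 days.
Leg 3: speed unknown; τ_3 = 176.8/γ_3.
Total proper time: 40.34 + 56.68 + τ_3 = 207.9, so τ_3 = 207.9 − 97.02 = 110.9 days.
γ_3 = 176.8/110.9 = 1.595; β = √(1 − 1/γ²) = √0.6067.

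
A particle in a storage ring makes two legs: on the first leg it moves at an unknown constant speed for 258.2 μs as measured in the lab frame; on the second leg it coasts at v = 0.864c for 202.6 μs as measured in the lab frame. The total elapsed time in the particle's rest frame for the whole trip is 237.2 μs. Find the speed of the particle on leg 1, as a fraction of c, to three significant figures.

β = 0.852

Leg 1: speed unknown; τ_1 = 258.2/γ_1.
Leg 2: γ = 1/√(1 − 0.864²) = 1/√0.2535 = 1.986; τ_2 = 202.6/1.986 = 102.0 μs.
Total proper time: τ_1 + 102.0 = 237.2, so τ_1 = 237.2 − 102.0 = 135.2 μs.
γ_1 = 258.2/135.2 = 1.910; β = √(1 − 1/γ²) = √0.7258.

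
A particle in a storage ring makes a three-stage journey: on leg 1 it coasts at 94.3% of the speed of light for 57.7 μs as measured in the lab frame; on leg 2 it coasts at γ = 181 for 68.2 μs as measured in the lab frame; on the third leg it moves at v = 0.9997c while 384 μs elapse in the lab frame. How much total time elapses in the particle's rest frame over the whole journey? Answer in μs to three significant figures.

Leg 1: β = 0.943; γ = 1/√(1 − 0.943²) = 1/√0.1108 = 3.005; τ_1 = 57.7/3.005 = 19.20 μs.
Leg 2: γ = 181; τ_2 = 68.2/181.0 = 0.3768 μs.
Leg 3: γ = 1/√(1 − 0.9997²) = 1/√5.999×10⁻⁴ = 40.83; τ_3 = 384/40.83 = 9.405 μs.
Total: 19.20 + 0.3768 + 9.405 μs.

τ = 29.0 μs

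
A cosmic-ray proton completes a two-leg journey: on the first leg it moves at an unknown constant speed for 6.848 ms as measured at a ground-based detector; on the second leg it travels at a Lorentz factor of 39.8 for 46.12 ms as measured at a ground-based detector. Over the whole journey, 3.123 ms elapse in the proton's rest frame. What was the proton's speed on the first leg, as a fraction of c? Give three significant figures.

Leg 1: speed unknown; τ_1 = 6.848/γ_1.
Leg 2: γ = 39.8; τ_2 = 46.12/39.80 = 1.159 ms.
Total proper time: τ_1 + 1.159 = 3.123, so τ_1 = 3.123 − 1.159 = 1.964 ms.
γ_1 = 6.848/1.964 = 3.486; β = √(1 − 1/γ²) = √0.9177.

β = 0.958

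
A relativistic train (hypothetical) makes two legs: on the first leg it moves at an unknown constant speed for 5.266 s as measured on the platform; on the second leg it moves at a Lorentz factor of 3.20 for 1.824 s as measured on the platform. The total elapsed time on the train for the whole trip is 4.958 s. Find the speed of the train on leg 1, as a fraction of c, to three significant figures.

β = 0.553

Leg 1: speed unknown; τ_1 = 5.266/γ_1.
Leg 2: γ = 3.20; τ_2 = 1.824/3.200 = 0.5700 s.
Total proper time: τ_1 + 0.5700 = 4.958, so τ_1 = 4.958 − 0.5700 = 4.388 s.
γ_1 = 5.266/4.388 = 1.200; β = √(1 − 1/γ²) = √0.3057.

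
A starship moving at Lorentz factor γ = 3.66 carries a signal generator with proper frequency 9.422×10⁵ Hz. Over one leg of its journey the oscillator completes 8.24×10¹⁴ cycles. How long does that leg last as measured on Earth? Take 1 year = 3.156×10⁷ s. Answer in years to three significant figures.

γ = 3.66
Proper time for N cycles: τ = N/f = 8.24×10¹⁴/(9.422×10⁵) = 8.745×10⁸ s = 27.71 years.
Lab-frame duration Δt = γτ = 3.660 × 27.71 = 101.4 years.

Δt = 101 years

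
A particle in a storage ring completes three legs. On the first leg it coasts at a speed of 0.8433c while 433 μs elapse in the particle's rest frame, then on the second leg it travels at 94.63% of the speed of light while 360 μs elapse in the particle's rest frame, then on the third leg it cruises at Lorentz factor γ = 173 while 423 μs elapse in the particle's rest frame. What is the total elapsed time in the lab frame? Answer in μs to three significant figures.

Leg 1: γ = 1/√(1 − 0.8433²) = 1/√0.2888 = 1.861; Δt_1 = 1.861 × 433 = 805.7 μs.
Leg 2: β = 0.9463; γ = 1/√(1 − 0.9463²) = 1/√0.1045 = 3.093; Δt_2 = 3.093 × 360 = 1114 μs.
Leg 3: γ = 173; Δt_3 = 173.0 × 423 = 7.318×10⁴ μs.
Total: 805.7 + 1114 + 7.318×10⁴ μs.

Δt = 7.51×10⁴ μs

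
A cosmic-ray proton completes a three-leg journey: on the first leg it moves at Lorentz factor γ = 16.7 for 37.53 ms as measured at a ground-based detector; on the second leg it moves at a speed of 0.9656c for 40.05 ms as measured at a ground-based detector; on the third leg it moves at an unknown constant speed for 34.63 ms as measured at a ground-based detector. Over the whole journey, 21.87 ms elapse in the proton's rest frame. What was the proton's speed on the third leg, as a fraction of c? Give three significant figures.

β = 0.964

Leg 1: γ = 16.7; τ_1 = 37.53/16.70 = 2.247 ms.
Leg 2: γ = 1/√(1 − 0.9656²) = 1/√0.06762 = 3.846; τ_2 = 40.05/3.846 = 10.41 ms.
Leg 3: speed unknown; τ_3 = 34.63/γ_3.
Total proper time: 2.247 + 10.41 + τ_3 = 21.87, so τ_3 = 21.87 − 12.66 = 9.208 ms.
γ_3 = 34.63/9.208 = 3.761; β = √(1 − 1/γ²) = √0.9293.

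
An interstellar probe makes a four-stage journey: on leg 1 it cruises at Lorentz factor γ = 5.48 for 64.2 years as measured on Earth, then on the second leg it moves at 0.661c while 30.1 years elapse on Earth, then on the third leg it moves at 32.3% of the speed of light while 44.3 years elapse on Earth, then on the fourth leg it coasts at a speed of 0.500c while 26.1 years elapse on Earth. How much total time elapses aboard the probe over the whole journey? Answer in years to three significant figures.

τ = 98.8 years

Leg 1: γ = 5.48; τ_1 = 64.2/5.480 = 11.72 years.
Leg 2: γ = 1/√(1 − 0.661²) = 1/√0.5631 = 1.333; τ_2 = 30.1/1.333 = 22.59 years.
Leg 3: β = 0.323; γ = 1/√(1 − 0.323²) = 1/√0.8957 = 1.057; τ_3 = 44.3/1.057 = 41.93 years.
Leg 4: γ = 1/√(1 − 0.500²) = 1/√0.7500 = 1.155; τ_4 = 26.1/1.155 = 22.60 years.
Total: 11.72 + 22.59 + 41.93 + 22.60 years.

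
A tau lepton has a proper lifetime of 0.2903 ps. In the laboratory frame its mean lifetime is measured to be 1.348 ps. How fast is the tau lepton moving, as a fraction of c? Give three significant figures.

γ = Δt/τ₀ = 1.348/0.2903 = 4.643
β = √(1 − 1/γ²) = √(1 − 0.04638) = √0.9536

β = 0.977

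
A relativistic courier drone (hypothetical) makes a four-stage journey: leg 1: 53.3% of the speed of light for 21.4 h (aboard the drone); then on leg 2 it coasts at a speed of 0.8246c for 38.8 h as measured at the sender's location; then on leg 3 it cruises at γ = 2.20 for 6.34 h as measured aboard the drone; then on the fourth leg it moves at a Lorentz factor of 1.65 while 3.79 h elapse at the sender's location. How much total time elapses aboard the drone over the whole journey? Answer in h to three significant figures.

Leg 1: 21.4 h is already measured aboard the drone.
Leg 2: γ = 1/√(1 − 0.8246²) = 1/√0.3200 = 1.768; τ_2 = 38.8/1.768 = 21.95 h.
Leg 3: 6.34 h is already measured aboard the drone.
Leg 4: γ = 1.65; τ_4 = 3.79/1.650 = 2.297 h.
Total: 21.40 + 21.95 + 6.340 + 2.297 h.

τ = 52.0 h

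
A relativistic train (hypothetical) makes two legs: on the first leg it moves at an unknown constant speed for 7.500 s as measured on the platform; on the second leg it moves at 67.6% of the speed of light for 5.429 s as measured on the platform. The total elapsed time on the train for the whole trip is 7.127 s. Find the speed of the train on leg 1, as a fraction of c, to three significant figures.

Leg 1: speed unknown; τ_1 = 7.500/γ_1.
Leg 2: β = 0.676; γ = 1/√(1 − 0.676²) = 1/√0.5430 = 1.357; τ_2 = 5.429/1.357 = 4.001 s.
Total proper time: τ_1 + 4.001 = 7.127, so τ_1 = 7.127 − 4.001 = 3.126 s.
γ_1 = 7.500/3.126 = 2.399; β = √(1 − 1/γ²) = √0.8262.

β = 0.909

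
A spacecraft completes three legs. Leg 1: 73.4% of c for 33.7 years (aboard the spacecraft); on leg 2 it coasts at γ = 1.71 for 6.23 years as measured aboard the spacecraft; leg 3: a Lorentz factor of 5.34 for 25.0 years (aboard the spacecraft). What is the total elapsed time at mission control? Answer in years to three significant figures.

Leg 1: β = 0.734; γ = 1/√(1 − 0.734²) = 1/√0.4612 = 1.472; Δt_1 = 1.472 × 33.7 = 49.62 years.
Leg 2: γ = 1.71; Δt_2 = 1.710 × 6.23 = 10.65 years.
Leg 3: γ = 5.34; Δt_3 = 5.340 × 25.0 = 133.5 years.
Total: 49.62 + 10.65 + 133.5 years.

Δt = 194 years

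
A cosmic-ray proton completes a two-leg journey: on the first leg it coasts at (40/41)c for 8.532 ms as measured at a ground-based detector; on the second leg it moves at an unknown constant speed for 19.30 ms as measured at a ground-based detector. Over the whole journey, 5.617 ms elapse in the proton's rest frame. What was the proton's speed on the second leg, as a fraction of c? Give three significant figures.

Leg 1: γ = 1/√(1 − (40/41)²) = 41/9 ≈ 4.556; τ_1 = 8.532/4.556 = 1.873 ms.
Leg 2: speed unknown; τ_2 = 19.30/γ_2.
Total proper time: 1.873 + τ_2 = 5.617, so τ_2 = 5.617 − 1.873 = 3.744 ms.
γ_2 = 19.30/3.744 = 5.155; β = √(1 − 1/γ²) = √0.9624.

β = 0.981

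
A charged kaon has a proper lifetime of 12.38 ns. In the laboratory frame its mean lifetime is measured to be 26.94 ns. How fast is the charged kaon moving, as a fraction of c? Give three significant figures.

γ = Δt/τ₀ = 26.94/12.38 = 2.176
β = √(1 − 1/γ²) = √(1 − 0.2112) = √0.7888

β = 0.888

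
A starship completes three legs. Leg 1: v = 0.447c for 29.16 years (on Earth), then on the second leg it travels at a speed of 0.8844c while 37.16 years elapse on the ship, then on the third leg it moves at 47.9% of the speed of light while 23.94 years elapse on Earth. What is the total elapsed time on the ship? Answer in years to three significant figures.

τ = 84.3 years

Leg 1: γ = 1/√(1 − 0.447²) = 1/√0.8002 = 1.118; τ_1 = 29.16/1.118 = 26.08 years.
Leg 2: 37.16 years is already measured on the ship.
Leg 3: β = 0.479; γ = 1/√(1 − 0.479²) = 1/√0.7706 = 1.139; τ_3 = 23.94/1.139 = 21.01 years.
Total: 26.08 + 37.16 + 21.01 years.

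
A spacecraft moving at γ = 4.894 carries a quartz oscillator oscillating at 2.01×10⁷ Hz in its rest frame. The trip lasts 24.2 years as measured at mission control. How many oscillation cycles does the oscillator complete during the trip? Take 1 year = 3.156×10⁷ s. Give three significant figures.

N = 3.14×10¹⁵

γ = 4.894
The oscillator's own cycle count is N = f × τ where τ is the proper time aboard the spacecraft. τ = Δt/γ = 24.2/4.894 = 4.945 years = 1.561×10⁸ s.
N = 2.01×10⁷ × 1.561×10⁸ = 3.137×10¹⁵.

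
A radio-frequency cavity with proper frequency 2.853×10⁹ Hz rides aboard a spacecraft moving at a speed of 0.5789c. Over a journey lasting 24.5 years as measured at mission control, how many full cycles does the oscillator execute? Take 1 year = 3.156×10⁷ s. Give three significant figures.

γ = 1/√(1 − 0.5789²) = 1/√0.6649 = 1.226
The oscillator's own cycle count is N = f × τ where τ is the proper time aboard the spacecraft. τ = Δt/γ = 24.5/1.226 = 19.98 years = 6.305×10⁸ s.
N = 2.853×10⁹ × 6.305×10⁸ = 1.799×10¹⁸.

N = 1.80×10¹⁸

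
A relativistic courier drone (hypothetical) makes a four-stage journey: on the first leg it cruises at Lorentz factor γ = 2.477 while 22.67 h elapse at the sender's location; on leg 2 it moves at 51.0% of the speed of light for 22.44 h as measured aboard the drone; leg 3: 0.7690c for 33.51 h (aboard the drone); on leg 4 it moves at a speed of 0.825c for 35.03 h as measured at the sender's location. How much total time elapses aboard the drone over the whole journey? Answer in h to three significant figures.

τ = 84.9 h

Leg 1: γ = 2.477; τ_1 = 22.67/2.477 = 9.152 h.
Leg 2: 22.44 h is already measured aboard the drone.
Leg 3: 33.51 h is already measured aboard the drone.
Leg 4: γ = 1/√(1 − 0.825²) = 1/√0.3194 = 1.769; τ_4 = 35.03/1.769 = 19.80 h.
Total: 9.152 + 22.44 + 33.51 + 19.80 h.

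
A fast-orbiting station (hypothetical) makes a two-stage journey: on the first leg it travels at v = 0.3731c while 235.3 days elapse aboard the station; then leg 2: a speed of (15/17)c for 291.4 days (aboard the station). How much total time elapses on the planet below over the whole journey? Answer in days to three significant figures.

Δt = 873 days

Leg 1: γ = 1/√(1 − 0.3731²) = 1/√0.8608 = 1.078; Δt_1 = 1.078 × 235.3 = 253.6 days.
Leg 2: γ = 1/√(1 − (15/17)²) = 17/8 = 2.125; Δt_2 = 2.125 × 291.4 = 619.2 days.
Total: 253.6 + 619.2 days.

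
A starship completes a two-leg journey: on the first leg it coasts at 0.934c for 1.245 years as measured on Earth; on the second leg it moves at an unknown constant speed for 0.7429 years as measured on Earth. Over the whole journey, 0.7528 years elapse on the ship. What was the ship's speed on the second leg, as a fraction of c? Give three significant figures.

β = 0.910

Leg 1: γ = 1/√(1 − 0.934²) = 1/√0.1276 = 2.799; τ_1 = 1.245/2.799 = 0.4448 years.
Leg 2: speed unknown; τ_2 = 0.7429/γ_2.
Total proper time: 0.4448 + τ_2 = 0.7528, so τ_2 = 0.7528 − 0.4448 = 0.3080 years.
γ_2 = 0.7429/0.3080 = 2.412; β = √(1 − 1/γ²) = √0.8281.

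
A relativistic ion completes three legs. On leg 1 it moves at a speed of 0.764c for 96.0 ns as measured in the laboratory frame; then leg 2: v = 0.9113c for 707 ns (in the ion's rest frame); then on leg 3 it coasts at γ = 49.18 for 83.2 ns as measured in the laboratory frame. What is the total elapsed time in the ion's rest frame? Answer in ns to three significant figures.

Leg 1: γ = 1/√(1 − 0.764²) = 1/√0.4163 = 1.550; τ_1 = 96.0/1.550 = 61.94 ns.
Leg 2: 707 ns is already measured in the ion's rest frame.
Leg 3: γ = 49.18; τ_3 = 83.2/49.18 = 1.692 ns.
Total: 61.94 + 707.0 + 1.692 ns.

τ = 771 ns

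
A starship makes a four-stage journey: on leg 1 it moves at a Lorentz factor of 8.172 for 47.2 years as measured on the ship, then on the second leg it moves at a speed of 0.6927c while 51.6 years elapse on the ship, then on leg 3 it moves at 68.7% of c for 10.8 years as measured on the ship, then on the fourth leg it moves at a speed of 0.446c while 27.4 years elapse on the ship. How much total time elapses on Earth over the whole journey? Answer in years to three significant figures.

Δt = 503 years

Leg 1: γ = 8.172; Δt_1 = 8.172 × 47.2 = 385.7 years.
Leg 2: γ = 1/√(1 − 0.6927²) = 1/√0.5202 = 1.387; Δt_2 = 1.387 × 51.6 = 71.54 years.
Leg 3: β = 0.687; γ = 1/√(1 − 0.687²) = 1/√0.5280 = 1.376; Δt_3 = 1.376 × 10.8 = 14.86 years.
Leg 4: γ = 1/√(1 − 0.446²) = 1/√0.8011 = 1.117; Δt_4 = 1.117 × 27.4 = 30.61 years.
Total: 385.7 + 71.54 + 14.86 + 30.61 years.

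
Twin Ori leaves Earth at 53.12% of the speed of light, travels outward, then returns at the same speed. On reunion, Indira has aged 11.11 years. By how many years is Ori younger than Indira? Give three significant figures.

β = 0.5312; γ = 1/√(1 − 0.5312²) = 1/√0.7178 = 1.180
Ori's elapsed proper time: τ = 11.11/1.180 = 9.413 years.
Age gap = Δt − τ = 11.11 − 9.413 years.

Δt − τ = 1.70 years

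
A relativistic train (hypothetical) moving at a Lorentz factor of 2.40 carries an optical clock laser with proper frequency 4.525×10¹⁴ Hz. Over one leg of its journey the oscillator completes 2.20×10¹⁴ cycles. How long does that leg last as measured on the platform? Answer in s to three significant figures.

Δt = 1.17 s

γ = 2.40
Proper time for N cycles: τ = N/f = 2.20×10¹⁴/(4.525×10¹⁴) = 4.862×10⁻¹ s = 0.4862 s.
Lab-frame duration Δt = γτ = 2.400 × 0.4862 = 1.167 s.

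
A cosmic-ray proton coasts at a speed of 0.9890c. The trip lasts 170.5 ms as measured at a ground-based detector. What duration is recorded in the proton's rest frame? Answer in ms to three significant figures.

τ = 25.2 ms

γ = 1/√(1 − 0.9890²) = 1/√0.02188 = 6.761
The interval measured at a ground-based detector is the dilated one; the clock in the proton's rest frame measures the proper time τ = Δt/γ = 170.5/6.761 ms.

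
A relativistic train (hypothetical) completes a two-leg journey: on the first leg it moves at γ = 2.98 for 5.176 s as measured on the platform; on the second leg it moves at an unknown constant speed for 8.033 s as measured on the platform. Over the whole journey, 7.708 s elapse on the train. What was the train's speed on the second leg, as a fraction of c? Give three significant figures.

β = 0.669

Leg 1: γ = 2.98; τ_1 = 5.176/2.980 = 1.737 s.
Leg 2: speed unknown; τ_2 = 8.033/γ_2.
Total proper time: 1.737 + τ_2 = 7.708, so τ_2 = 7.708 − 1.737 = 5.971 s.
γ_2 = 8.033/5.971 = 1.345; β = √(1 − 1/γ²) = √0.4475.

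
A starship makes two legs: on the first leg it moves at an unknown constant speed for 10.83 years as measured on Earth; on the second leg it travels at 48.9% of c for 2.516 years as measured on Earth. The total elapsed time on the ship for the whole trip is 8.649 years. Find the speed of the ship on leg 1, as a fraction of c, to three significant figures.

β = 0.803

Leg 1: speed unknown; τ_1 = 10.83/γ_1.
Leg 2: β = 0.489; γ = 1/√(1 − 0.489²) = 1/√0.7609 = 1.146; τ_2 = 2.516/1.146 = 2.195 years.
Total proper time: τ_1 + 2.195 = 8.649, so τ_1 = 8.649 − 2.195 = 6.454 years.
γ_1 = 10.83/6.454 = 1.678; β = √(1 − 1/γ²) = √0.6448.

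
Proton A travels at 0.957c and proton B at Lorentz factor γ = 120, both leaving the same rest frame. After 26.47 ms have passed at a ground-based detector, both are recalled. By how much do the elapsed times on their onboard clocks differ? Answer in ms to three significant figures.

|τ_A − τ_B| = 7.46 ms

A: γ = 1/√(1 − 0.957²) = 1/√0.08415 = 3.447; τ_A = 26.47/3.447 = 7.679 ms.
B: γ = 120; τ_B = 26.47/120.0 = 0.2206 ms.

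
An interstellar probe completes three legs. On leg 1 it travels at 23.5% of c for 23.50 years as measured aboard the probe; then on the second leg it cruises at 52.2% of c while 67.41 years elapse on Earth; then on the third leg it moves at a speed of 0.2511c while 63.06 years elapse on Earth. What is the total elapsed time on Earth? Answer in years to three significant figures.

Leg 1: β = 0.235; γ = 1/√(1 − 0.235²) = 1/√0.9448 = 1.029; Δt_1 = 1.029 × 23.50 = 24.18 years.
Leg 2: 67.41 years is already measured on Earth.
Leg 3: 63.06 years is already measured on Earth.
Total: 24.18 + 67.41 + 63.06 years.

Δt = 155 years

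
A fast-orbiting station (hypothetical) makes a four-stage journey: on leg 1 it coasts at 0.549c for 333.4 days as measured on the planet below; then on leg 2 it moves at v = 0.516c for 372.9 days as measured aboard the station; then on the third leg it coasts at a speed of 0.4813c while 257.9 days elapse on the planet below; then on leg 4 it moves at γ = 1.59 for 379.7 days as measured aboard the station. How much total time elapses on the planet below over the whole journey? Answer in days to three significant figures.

Leg 1: 333.4 days is already measured on the planet below.
Leg 2: γ = 1/√(1 − 0.516²) = 1/√0.7337 = 1.167; Δt_2 = 1.167 × 372.9 = 435.3 days.
Leg 3: 257.9 days is already measured on the planet below.
Leg 4: γ = 1.59; Δt_4 = 1.590 × 379.7 = 603.7 days.
Total: 333.4 + 435.3 + 257.9 + 603.7 days.

Δt = 1630 days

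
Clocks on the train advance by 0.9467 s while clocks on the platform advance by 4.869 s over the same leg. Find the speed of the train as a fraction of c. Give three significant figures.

β = 0.981

The proper time is measured on the train (both events occur at the train's location); Δt is measured on the platform. γ = Δt/τ = 4.869/0.9467 = 5.143.
β = √(1 − 1/γ²) = √(1 − 0.03780) = √0.9622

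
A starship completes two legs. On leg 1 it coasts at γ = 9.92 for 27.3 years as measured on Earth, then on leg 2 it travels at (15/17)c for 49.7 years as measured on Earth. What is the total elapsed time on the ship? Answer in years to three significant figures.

Leg 1: γ = 9.92; τ_1 = 27.3/9.920 = 2.752 years.
Leg 2: γ = 1/√(1 − (15/17)²) = 17/8 = 2.125; τ_2 = 49.7/2.125 = 23.39 years.
Total: 2.752 + 23.39 years.

τ = 26.1 years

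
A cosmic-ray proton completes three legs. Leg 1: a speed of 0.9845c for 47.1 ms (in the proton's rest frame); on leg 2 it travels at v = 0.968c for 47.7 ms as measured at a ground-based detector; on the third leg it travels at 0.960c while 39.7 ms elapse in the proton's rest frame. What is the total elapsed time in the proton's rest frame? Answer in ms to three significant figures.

Leg 1: 47.1 ms is already measured in the proton's rest frame.
Leg 2: γ = 1/√(1 − 0.968²) = 1/√0.06298 = 3.985; τ_2 = 47.7/3.985 = 11.97 ms.
Leg 3: 39.7 ms is already measured in the proton's rest frame.
Total: 47.10 + 11.97 + 39.70 ms.

τ = 98.8 ms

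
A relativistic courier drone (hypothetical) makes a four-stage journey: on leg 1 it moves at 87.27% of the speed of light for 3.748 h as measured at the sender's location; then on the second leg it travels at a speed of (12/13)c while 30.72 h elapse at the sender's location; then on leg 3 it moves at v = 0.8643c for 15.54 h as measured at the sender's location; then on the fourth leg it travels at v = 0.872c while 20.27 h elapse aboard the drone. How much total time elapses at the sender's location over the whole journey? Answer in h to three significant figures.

Δt = 91.4 h

Leg 1: 3.748 h is already measured at the sender's location.
Leg 2: 30.72 h is already measured at the sender's location.
Leg 3: 15.54 h is already measured at the sender's location.
Leg 4: γ = 1/√(1 − 0.872²) = 1/√0.2396 = 2.043; Δt_4 = 2.043 × 20.27 = 41.41 h.
Total: 3.748 + 30.72 + 15.54 + 41.41 h.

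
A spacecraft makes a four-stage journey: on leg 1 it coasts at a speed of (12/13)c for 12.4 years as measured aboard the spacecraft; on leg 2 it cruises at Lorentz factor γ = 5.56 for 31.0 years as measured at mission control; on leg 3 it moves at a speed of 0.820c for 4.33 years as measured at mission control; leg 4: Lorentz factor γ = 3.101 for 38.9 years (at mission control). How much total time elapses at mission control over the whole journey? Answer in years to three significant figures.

Leg 1: γ = 1/√(1 − (12/13)²) = 13/5 = 2.600; Δt_1 = 2.600 × 12.4 = 32.24 years.
Leg 2: 31.0 years is already measured at mission control.
Leg 3: 4.33 years is already measured at mission control.
Leg 4: 38.9 years is already measured at mission control.
Total: 32.24 + 31.00 + 4.330 + 38.90 years.

Δt = 106 years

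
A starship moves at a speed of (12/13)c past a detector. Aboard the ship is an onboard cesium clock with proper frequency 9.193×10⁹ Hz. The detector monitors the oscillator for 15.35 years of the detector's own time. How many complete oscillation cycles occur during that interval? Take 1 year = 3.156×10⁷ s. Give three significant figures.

N = 1.71×10¹⁸

γ = 1/√(1 − (12/13)²) = 13/5 = 2.600
During 15.35 years of lab time, the oscillator's proper time advances by τ = Δt/γ = 15.35/2.600 = 5.904 years = 1.863×10⁸ s.
N = f × τ = 9.193×10⁹ × 1.863×10⁸ = 1.713×10¹⁸.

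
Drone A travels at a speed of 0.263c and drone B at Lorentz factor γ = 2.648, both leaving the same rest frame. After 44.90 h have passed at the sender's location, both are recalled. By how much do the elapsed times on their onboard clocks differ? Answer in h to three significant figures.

|τ_A − τ_B| = 26.4 h

A: γ = 1/√(1 − 0.263²) = 1/√0.9308 = 1.036; τ_A = 44.90/1.036 = 43.32 h.
B: γ = 2.648; τ_B = 44.90/2.648 = 16.96 h.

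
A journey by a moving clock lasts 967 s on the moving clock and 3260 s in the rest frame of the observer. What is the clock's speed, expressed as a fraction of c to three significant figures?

The proper time is measured on the moving clock (both events occur at the clock's location); Δt is measured in the rest frame of the observer. γ = Δt/τ = 3260/967 = 3.371.
β = √(1 − 1/γ²) = √(1 − 0.08799) = √0.9120

β = 0.955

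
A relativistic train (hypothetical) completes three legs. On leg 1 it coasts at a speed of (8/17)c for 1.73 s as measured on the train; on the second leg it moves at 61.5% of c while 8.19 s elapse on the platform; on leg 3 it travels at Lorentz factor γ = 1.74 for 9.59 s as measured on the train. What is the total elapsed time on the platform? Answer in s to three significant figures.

Leg 1: γ = 1/√(1 − (8/17)²) = 17/15 ≈ 1.133; Δt_1 = 1.133 × 1.73 = 1.961 s.
Leg 2: 8.19 s is already measured on the platform.
Leg 3: γ = 1.74; Δt_3 = 1.740 × 9.59 = 16.69 s.
Total: 1.961 + 8.190 + 16.69 s.

Δt = 26.8 s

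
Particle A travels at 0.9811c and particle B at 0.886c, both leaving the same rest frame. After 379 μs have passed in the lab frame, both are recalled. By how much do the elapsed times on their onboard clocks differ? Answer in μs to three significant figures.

A: γ = 1/√(1 − 0.9811²) = 1/√0.03744 = 5.168; τ_A = 379/5.168 = 73.34 μs.
B: γ = 1/√(1 − 0.886²) = 1/√0.2150 = 2.157; τ_B = 379/2.157 = 175.7 μs.

|τ_A − τ_B| = 102 μs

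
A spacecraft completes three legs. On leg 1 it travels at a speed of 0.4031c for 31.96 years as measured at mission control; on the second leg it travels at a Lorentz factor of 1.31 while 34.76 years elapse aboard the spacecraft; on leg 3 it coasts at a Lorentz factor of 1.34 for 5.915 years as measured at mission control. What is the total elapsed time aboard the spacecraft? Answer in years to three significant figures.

Leg 1: γ = 1/√(1 − 0.4031²) = 1/√0.8375 = 1.093; τ_1 = 31.96/1.093 = 29.25 years.
Leg 2: 34.76 years is already measured aboard the spacecraft.
Leg 3: γ = 1.34; τ_3 = 5.915/1.340 = 4.414 years.
Total: 29.25 + 34.76 + 4.414 years.

τ = 68.4 years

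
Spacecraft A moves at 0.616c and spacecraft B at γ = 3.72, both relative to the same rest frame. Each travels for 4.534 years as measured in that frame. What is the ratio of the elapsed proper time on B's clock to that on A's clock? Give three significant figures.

A: γ = 1/√(1 − 0.616²) = 1/√0.6205 = 1.269. B: γ = 3.72.
τ_A/τ_B = γ_B/γ_A = 3.720/1.269 = 2.930, so τ_B/τ_A = 0.3412.

τ_B/τ_A = 0.341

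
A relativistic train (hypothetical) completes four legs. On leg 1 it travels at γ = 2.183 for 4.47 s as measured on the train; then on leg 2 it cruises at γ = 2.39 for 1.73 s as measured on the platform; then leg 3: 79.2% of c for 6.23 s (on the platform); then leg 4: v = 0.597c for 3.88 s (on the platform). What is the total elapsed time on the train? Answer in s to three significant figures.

τ = 12.1 s

Leg 1: 4.47 s is already measured on the train.
Leg 2: γ = 2.39; τ_2 = 1.73/2.390 = 0.7238 s.
Leg 3: β = 0.792; γ = 1/√(1 − 0.792²) = 1/√0.3727 = 1.638; τ_3 = 6.23/1.638 = 3.804 s.
Leg 4: γ = 1/√(1 − 0.597²) = 1/√0.6436 = 1.247; τ_4 = 3.88/1.247 = 3.113 s.
Total: 4.470 + 0.7238 + 3.804 + 3.113 s.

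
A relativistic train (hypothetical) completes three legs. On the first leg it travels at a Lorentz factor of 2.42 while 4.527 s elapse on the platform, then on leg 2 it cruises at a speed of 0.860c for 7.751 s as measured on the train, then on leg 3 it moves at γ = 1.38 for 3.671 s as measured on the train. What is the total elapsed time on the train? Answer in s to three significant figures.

τ = 13.3 s

Leg 1: γ = 2.42; τ_1 = 4.527/2.420 = 1.871 s.
Leg 2: 7.751 s is already measured on the train.
Leg 3: 3.671 s is already measured on the train.
Total: 1.871 + 7.751 + 3.671 s.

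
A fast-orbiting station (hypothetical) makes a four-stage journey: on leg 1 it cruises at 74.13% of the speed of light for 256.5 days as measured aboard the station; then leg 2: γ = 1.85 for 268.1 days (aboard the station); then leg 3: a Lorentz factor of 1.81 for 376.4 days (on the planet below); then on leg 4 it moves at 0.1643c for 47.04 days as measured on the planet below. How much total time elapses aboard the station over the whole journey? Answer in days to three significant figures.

τ = 779 days

Leg 1: 256.5 days is already measured aboard the station.
Leg 2: 268.1 days is already measured aboard the station.
Leg 3: γ = 1.81; τ_3 = 376.4/1.810 = 208.0 days.
Leg 4: γ = 1/√(1 − 0.1643²) = 1/√0.9730 = 1.014; τ_4 = 47.04/1.014 = 46.40 days.
Total: 256.5 + 268.1 + 208.0 + 46.40 days.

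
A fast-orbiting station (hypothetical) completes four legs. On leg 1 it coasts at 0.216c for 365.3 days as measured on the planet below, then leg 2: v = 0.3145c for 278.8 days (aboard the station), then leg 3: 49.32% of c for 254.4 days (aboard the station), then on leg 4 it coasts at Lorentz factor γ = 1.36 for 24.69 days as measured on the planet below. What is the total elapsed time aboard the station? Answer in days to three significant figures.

Leg 1: γ = 1/√(1 − 0.216²) = 1/√0.9533 = 1.024; τ_1 = 365.3/1.024 = 356.7 days.
Leg 2: 278.8 days is already measured aboard the station.
Leg 3: 254.4 days is already measured aboard the station.
Leg 4: γ = 1.36; τ_4 = 24.69/1.360 = 18.15 days.
Total: 356.7 + 278.8 + 254.4 + 18.15 days.

τ = 908 days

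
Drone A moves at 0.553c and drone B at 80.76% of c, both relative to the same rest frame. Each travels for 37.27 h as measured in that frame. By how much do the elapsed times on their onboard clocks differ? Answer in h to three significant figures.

|τ_A − τ_B| = 9.07 h

A: γ = 1/√(1 − 0.553²) = 1/√0.6942 = 1.200; τ_A = 37.27/1.200 = 31.05 h.
B: β = 0.8076; γ = 1/√(1 − 0.8076²) = 1/√0.3478 = 1.696; τ_B = 37.27/1.696 = 21.98 h.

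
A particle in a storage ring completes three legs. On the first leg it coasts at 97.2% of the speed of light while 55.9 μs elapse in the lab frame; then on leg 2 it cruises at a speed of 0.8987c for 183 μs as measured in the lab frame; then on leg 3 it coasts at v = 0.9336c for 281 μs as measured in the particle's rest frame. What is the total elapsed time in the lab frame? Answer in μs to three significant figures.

Δt = 1020 μs

Leg 1: 55.9 μs is already measured in the lab frame.
Leg 2: 183 μs is already measured in the lab frame.
Leg 3: γ = 1/√(1 − 0.9336²) = 1/√0.1284 = 2.791; Δt_3 = 2.791 × 281 = 784.2 μs.
Total: 55.90 + 183.0 + 784.2 μs.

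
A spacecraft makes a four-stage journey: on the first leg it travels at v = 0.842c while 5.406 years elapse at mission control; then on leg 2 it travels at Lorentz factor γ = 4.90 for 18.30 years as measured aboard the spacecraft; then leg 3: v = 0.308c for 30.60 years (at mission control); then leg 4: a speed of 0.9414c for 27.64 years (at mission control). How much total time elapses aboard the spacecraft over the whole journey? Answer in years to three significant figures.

τ = 59.7 years

Leg 1: γ = 1/√(1 − 0.842²) = 1/√0.2910 = 1.854; τ_1 = 5.406/1.854 = 2.916 years.
Leg 2: 18.30 years is already measured aboard the spacecraft.
Leg 3: γ = 1/√(1 − 0.308²) = 1/√0.9051 = 1.051; τ_3 = 30.60/1.051 = 29.11 years.
Leg 4: γ = 1/√(1 − 0.9414²) = 1/√0.1138 = 2.965; τ_4 = 27.64/2.965 = 9.323 years.
Total: 2.916 + 18.30 + 29.11 + 9.323 years.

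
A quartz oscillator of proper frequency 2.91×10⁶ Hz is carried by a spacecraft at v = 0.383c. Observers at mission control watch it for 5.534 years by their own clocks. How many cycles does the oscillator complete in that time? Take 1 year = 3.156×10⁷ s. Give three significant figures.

N = 4.69×10¹⁴

γ = 1/√(1 − 0.383²) = 1/√0.8533 = 1.083
During 5.534 years of lab time, the oscillator's proper time advances by τ = Δt/γ = 5.534/1.083 = 5.112 years = 1.613×10⁸ s.
N = f × τ = 2.91×10⁶ × 1.613×10⁸ = 4.695×10¹⁴.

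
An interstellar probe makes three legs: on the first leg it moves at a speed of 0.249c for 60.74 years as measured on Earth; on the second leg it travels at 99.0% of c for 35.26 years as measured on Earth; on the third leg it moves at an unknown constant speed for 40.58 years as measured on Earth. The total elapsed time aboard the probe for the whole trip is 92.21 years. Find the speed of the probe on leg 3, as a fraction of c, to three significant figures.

β = 0.714

Leg 1: γ = 1/√(1 − 0.249²) = 1/√0.9380 = 1.033; τ_1 = 60.74/1.033 = 58.83 years.
Leg 2: β = 0.990; γ = 1/√(1 − 0.990²) = 1/√0.01990 = 7.089; τ_2 = 35.26/7.089 = 4.974 years.
Leg 3: speed unknown; τ_3 = 40.58/γ_3.
Total proper time: 58.83 + 4.974 + τ_3 = 92.21, so τ_3 = 92.21 − 63.80 = 28.41 years.
γ_3 = 40.58/28.41 = 1.428; β = √(1 − 1/γ²) = √0.5099.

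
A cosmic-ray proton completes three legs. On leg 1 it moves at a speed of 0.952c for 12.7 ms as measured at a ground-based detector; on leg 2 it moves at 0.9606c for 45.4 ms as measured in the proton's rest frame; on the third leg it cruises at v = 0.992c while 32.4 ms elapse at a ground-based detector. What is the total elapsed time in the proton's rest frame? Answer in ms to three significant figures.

Leg 1: γ = 1/√(1 − 0.952²) = 1/√0.09370 = 3.267; τ_1 = 12.7/3.267 = 3.887 ms.
Leg 2: 45.4 ms is already measured in the proton's rest frame.
Leg 3: γ = 1/√(1 − 0.992²) = 1/√0.01594 = 7.922; τ_3 = 32.4/7.922 = 4.090 ms.
Total: 3.887 + 45.40 + 4.090 ms.

τ = 53.4 ms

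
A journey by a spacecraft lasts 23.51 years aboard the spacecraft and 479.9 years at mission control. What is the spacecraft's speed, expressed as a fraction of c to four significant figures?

The proper time is measured aboard the spacecraft (both events occur at the spacecraft's location); Δt is measured at mission control. γ = Δt/τ = 479.9/23.51 = 20.41.
β = √(1 − 1/γ²) = √(1 − 0.002400) = √0.9976

v = 0.9988c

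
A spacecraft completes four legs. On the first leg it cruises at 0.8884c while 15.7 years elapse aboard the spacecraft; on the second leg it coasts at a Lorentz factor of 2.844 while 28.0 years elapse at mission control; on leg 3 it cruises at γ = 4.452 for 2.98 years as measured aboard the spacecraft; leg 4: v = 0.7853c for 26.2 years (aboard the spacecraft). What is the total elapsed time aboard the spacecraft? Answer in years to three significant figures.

τ = 54.7 years

Leg 1: 15.7 years is already measured aboard the spacecraft.
Leg 2: γ = 2.844; τ_2 = 28.0/2.844 = 9.845 years.
Leg 3: 2.98 years is already measured aboard the spacecraft.
Leg 4: 26.2 years is already measured aboard the spacecraft.
Total: 15.70 + 9.845 + 2.980 + 26.20 years.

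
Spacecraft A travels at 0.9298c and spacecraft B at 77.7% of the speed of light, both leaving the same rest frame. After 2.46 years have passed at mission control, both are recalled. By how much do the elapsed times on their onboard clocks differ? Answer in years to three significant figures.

A: γ = 1/√(1 − 0.9298²) = 1/√0.1355 = 2.717; τ_A = 2.46/2.717 = 0.9054 years.
B: β = 0.777; γ = 1/√(1 − 0.777²) = 1/√0.3963 = 1.589; τ_B = 2.46/1.589 = 1.549 years.

|τ_A − τ_B| = 0.643 years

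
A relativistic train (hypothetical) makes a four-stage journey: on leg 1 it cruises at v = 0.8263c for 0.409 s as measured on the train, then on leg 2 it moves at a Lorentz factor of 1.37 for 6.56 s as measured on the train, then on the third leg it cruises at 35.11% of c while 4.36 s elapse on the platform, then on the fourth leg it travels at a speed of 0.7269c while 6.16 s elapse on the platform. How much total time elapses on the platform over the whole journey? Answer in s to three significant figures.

Leg 1: γ = 1/√(1 − 0.8263²) = 1/√0.3172 = 1.775; Δt_1 = 1.775 × 0.409 = 0.7262 s.
Leg 2: γ = 1.37; Δt_2 = 1.370 × 6.56 = 8.987 s.
Leg 3: 4.36 s is already measured on the platform.
Leg 4: 6.16 s is already measured on the platform.
Total: 0.7262 + 8.987 + 4.360 + 6.160 s.

Δt = 20.2 s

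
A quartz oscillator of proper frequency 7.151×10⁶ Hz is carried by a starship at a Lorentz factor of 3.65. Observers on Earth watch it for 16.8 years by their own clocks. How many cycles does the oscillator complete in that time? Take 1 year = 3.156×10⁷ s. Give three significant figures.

γ = 3.65
During 16.8 years of lab time, the oscillator's proper time advances by τ = Δt/γ = 16.8/3.650 = 4.603 years = 1.453×10⁸ s.
N = f × τ = 7.151×10⁶ × 1.453×10⁸ = 1.039×10¹⁵.

N = 1.04×10¹⁵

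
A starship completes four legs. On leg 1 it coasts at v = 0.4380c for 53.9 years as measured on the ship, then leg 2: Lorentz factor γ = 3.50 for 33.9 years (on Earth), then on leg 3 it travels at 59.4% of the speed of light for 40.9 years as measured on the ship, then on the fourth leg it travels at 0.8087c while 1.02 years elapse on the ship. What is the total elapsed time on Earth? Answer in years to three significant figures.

Leg 1: γ = 1/√(1 − 0.4380²) = 1/√0.8082 = 1.112; Δt_1 = 1.112 × 53.9 = 59.96 years.
Leg 2: 33.9 years is already measured on Earth.
Leg 3: β = 0.594; γ = 1/√(1 − 0.594²) = 1/√0.6472 = 1.243; Δt_3 = 1.243 × 40.9 = 50.84 years.
Leg 4: γ = 1/√(1 − 0.8087²) = 1/√0.3460 = 1.700; Δt_4 = 1.700 × 1.02 = 1.734 years.
Total: 59.96 + 33.90 + 50.84 + 1.734 years.

Δt = 146 years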